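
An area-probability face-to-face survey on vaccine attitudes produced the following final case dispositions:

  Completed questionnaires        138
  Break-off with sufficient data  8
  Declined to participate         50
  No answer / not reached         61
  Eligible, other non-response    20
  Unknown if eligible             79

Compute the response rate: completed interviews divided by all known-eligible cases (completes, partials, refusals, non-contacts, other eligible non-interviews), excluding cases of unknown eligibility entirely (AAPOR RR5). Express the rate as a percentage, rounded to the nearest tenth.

Num: 138
Base: 138 + 8 + 50 + 61 + 20 = 277
RR5 = 138 / 277 = 0.4982

49.8%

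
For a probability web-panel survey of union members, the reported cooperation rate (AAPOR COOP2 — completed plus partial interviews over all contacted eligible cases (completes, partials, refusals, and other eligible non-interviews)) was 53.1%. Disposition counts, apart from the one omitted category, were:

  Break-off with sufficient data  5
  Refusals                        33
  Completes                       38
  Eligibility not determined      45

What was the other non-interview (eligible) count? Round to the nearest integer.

5

Num = 38 + 5 = 43
COOP2 = 43 / D = 0.531
D = 43 / 0.531 = 81.0
Rest of base = 76
other non-interview (eligible) = 81.0 − 76 ≈ 5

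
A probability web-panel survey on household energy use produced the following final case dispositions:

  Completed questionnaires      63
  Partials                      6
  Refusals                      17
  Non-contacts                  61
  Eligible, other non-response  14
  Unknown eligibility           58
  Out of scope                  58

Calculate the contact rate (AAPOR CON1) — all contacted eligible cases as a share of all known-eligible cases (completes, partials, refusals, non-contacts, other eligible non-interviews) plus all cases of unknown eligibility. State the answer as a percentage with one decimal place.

Numerator = 63 + 6 + 17 + 14 = 100
Denom = 63 + 6 + 17 + 61 + 14 + 58 = 219
CON1 = 100 / 219 = 0.4566

45.7%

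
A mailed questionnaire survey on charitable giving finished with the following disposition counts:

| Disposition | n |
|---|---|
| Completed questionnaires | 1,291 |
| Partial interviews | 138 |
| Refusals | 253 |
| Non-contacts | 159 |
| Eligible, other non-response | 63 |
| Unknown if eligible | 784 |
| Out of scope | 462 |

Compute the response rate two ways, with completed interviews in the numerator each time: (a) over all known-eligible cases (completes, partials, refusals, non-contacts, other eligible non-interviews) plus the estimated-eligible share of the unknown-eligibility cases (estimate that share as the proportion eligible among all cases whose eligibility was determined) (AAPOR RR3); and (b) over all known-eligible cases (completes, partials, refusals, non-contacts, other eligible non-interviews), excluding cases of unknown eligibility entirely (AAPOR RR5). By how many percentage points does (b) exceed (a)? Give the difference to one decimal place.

16.9

Top → 1291
Determined eligible → 1291 + 138 + 253 + 159 + 63 = 1904
e = 1904 / (1904 + 462) = 1904 / 2366 = 0.8047
Estimated eligible among unknowns → 0.8047 × 784 = 630.88
Denom → 1904 + 630.88 = 2534.88
RR3 = 1291 / 2534.88 = 0.5093
Denom → 1291 + 138 + 253 + 159 + 63 = 1904
RR5 = 1291 / 1904 = 0.6780
Difference = 67.80 − 50.93 = 16.87 percentage points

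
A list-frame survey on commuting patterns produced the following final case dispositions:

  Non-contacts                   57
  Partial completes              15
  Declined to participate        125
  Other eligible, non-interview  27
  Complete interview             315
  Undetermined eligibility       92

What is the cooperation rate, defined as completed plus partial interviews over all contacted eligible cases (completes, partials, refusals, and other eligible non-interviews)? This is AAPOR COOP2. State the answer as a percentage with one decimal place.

Numerator: 315 + 15 = 330
Denom: 315 + 15 + 125 + 27 = 482
COOP2 = 330 / 482 = 0.6846

68.5%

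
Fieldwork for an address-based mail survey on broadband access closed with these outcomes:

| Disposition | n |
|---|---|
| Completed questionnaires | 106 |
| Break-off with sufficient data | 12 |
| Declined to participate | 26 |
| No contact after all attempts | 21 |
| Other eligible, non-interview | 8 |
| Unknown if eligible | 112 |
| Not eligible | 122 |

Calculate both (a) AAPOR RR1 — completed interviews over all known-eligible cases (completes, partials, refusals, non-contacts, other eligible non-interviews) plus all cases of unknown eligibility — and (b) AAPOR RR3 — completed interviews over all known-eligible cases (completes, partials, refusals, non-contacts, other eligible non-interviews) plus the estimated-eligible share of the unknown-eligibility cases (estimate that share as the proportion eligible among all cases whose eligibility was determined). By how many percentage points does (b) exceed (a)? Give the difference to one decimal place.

7.2

Top = 106
Base = 106 + 12 + 26 + 21 + 8 + 112 = 285
RR1 = 106 / 285 = 0.3719
Determined eligible = 106 + 12 + 26 + 21 + 8 = 173
e = 173 / (173 + 122) = 173 / 295 = 0.5864
Eligible share of unknowns = 0.5864 × 112 = 65.68
Base = 173 + 65.68 = 238.68
RR3 = 106 / 238.68 = 0.4441
Difference = 44.41 − 37.19 = 7.22 percentage points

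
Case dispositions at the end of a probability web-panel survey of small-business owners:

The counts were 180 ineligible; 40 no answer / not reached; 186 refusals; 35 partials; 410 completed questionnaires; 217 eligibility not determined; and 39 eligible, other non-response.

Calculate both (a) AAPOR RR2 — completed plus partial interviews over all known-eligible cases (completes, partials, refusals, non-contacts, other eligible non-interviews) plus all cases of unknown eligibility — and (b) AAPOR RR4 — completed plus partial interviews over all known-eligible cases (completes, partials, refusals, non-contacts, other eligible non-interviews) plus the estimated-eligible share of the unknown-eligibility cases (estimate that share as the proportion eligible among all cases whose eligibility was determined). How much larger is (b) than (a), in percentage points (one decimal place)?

Numerator → 410 + 35 = 445
Base → 410 + 35 + 186 + 40 + 39 + 217 = 927
RR2 = 445 / 927 = 0.4800
Determined eligible → 410 + 35 + 186 + 40 + 39 = 710
e = 710 / (710 + 180) = 710 / 890 = 0.7978
e × U → 0.7978 × 217 = 173.12
Base → 710 + 173.12 = 883.12
RR4 = 445 / 883.12 = 0.5039
Difference = 50.39 − 48.00 = 2.39 percentage points

2.4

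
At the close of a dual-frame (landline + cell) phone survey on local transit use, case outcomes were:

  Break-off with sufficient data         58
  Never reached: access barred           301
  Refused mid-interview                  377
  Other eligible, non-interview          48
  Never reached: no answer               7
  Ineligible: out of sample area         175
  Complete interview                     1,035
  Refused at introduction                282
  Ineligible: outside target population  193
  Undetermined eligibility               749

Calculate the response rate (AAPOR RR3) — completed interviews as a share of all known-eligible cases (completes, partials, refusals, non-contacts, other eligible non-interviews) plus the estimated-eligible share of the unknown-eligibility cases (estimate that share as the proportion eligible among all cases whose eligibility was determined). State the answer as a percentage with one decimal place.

37.7%

Refusals = 282 + 377 = 659
No answer / not reached = 7 + 301 = 308
Ineligible = 193 + 175 = 368
Num → 1035
Determined eligible → 1035 + 58 + 659 + 308 + 48 = 2108
e = 2108 / (2108 + 368) = 2108 / 2476 = 0.8514
e × U → 0.8514 × 749 = 637.70
Denominator → 2108 + 637.70 = 2745.70
RR3 = 1035 / 2745.70 = 0.3770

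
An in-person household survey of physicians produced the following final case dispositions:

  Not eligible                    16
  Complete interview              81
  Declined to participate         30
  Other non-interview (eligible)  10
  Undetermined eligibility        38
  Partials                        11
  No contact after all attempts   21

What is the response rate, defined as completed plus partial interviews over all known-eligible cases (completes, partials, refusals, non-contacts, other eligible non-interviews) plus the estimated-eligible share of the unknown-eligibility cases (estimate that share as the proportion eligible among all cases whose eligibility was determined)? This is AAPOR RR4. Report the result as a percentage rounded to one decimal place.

49.1%

Numerator = 81 + 11 = 92
Determined eligible = 81 + 11 + 30 + 21 + 10 = 153
e = 153 / (153 + 16) = 153 / 169 = 0.9053
e × U = 0.9053 × 38 = 34.40
Denominator = 153 + 34.40 = 187.40
RR4 = 92 / 187.40 = 0.4909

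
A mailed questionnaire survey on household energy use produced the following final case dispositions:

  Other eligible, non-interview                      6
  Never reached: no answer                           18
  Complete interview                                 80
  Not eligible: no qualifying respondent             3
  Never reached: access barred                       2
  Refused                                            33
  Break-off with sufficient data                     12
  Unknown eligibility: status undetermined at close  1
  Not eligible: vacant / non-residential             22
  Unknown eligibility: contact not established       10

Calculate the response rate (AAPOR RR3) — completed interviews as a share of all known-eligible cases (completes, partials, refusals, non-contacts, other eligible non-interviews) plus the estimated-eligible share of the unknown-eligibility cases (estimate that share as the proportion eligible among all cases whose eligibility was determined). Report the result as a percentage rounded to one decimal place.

No answer / not reached = 18 + 2 = 20
Unknown if eligible = 10 + 1 = 11
Not eligible = 3 + 22 = 25
Numerator = 80
Known eligible = 80 + 12 + 33 + 20 + 6 = 151
e = 151 / (151 + 25) = 151 / 176 = 0.8580
Estimated eligible among unknowns = 0.8580 × 11 = 9.44
Denominator = 151 + 9.44 = 160.44
RR3 = 80 / 160.44 = 0.4986

49.9%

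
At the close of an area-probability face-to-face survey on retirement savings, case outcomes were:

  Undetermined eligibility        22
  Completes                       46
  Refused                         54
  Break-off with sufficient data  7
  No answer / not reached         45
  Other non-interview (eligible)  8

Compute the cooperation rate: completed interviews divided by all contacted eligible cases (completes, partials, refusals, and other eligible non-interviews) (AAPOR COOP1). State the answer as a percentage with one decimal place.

40.0%

Top = 46
Denominator = 46 + 7 + 54 + 8 = 115
COOP1 = 46 / 115 = 0.4000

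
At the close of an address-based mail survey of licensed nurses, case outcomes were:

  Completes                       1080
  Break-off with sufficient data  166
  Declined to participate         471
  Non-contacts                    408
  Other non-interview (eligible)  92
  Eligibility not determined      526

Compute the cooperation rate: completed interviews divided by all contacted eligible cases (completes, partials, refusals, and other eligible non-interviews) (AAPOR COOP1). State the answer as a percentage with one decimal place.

59.7%

Num = 1080
Denom = 1080 + 166 + 471 + 92 = 1809
COOP1 = 1080 / 1809 = 0.5970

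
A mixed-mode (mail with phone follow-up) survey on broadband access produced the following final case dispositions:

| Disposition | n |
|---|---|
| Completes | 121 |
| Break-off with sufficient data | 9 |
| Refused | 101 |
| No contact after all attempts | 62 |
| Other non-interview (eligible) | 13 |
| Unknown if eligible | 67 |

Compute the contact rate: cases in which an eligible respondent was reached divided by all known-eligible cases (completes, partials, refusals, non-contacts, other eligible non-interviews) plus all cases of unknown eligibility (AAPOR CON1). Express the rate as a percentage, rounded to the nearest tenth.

65.4%

Top: 121 + 9 + 101 + 13 = 244
Denominator: 121 + 9 + 101 + 62 + 13 + 67 = 373
CON1 = 244 / 373 = 0.6542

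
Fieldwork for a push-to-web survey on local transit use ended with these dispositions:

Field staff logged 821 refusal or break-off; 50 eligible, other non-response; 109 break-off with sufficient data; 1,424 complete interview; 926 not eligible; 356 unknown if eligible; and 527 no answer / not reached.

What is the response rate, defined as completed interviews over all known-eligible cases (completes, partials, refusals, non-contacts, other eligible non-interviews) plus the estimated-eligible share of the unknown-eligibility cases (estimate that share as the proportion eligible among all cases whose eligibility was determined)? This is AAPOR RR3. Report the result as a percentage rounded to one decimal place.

44.5%

Numerator = 1424
Determined eligible = 1424 + 109 + 821 + 527 + 50 = 2931
e = 2931 / (2931 + 926) = 2931 / 3857 = 0.7599
Eligible share of unknowns = 0.7599 × 356 = 270.52
Denom = 2931 + 270.52 = 3201.52
RR3 = 1424 / 3201.52 = 0.4448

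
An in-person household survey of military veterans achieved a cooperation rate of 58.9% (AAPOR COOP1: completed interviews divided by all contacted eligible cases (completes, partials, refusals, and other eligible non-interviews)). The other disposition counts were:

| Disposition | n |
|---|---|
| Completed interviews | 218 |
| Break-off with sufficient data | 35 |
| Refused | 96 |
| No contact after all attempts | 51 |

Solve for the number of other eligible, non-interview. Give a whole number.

COOP1 = 218 / D = 0.589
D = 218 / 0.589 = 370.1
Remaining denominator categories sum to 349
other eligible, non-interview = 370.1 − 349 ≈ 21

21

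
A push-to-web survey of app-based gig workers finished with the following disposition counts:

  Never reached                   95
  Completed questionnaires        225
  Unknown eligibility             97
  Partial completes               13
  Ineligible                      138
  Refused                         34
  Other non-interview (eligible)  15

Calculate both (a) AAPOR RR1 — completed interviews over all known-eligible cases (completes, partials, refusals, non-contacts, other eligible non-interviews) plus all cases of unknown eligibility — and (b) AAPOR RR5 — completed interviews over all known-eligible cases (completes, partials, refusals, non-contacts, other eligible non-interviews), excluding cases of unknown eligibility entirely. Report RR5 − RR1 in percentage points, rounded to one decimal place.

Num = 225
Denom = 225 + 13 + 34 + 95 + 15 + 97 = 479
RR1 = 225 / 479 = 0.4697
Denom = 225 + 13 + 34 + 95 + 15 = 382
RR5 = 225 / 382 = 0.5890
Difference = 58.90 − 46.97 = 11.93 percentage points

11.9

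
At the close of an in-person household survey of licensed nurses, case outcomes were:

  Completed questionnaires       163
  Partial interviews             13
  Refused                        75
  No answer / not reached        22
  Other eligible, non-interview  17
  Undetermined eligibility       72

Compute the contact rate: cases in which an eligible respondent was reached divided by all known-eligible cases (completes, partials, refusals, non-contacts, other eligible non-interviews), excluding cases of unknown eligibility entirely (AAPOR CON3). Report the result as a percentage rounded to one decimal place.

92.4%

Top → 163 + 13 + 75 + 17 = 268
Denominator → 163 + 13 + 75 + 22 + 17 = 290
CON3 = 268 / 290 = 0.9241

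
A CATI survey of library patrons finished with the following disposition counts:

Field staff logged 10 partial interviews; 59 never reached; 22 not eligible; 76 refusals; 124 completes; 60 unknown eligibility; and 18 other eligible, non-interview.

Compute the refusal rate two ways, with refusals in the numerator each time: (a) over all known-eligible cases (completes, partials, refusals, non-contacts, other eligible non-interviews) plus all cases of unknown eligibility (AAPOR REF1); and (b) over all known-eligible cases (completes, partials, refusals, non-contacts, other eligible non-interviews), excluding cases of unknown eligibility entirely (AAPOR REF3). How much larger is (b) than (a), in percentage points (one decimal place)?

Numerator = 76
Base = 124 + 10 + 76 + 59 + 18 + 60 = 347
REF1 = 76 / 347 = 0.2190
Base = 124 + 10 + 76 + 59 + 18 = 287
REF3 = 76 / 287 = 0.2648
Difference = 26.48 − 21.90 = 4.58 percentage points

4.6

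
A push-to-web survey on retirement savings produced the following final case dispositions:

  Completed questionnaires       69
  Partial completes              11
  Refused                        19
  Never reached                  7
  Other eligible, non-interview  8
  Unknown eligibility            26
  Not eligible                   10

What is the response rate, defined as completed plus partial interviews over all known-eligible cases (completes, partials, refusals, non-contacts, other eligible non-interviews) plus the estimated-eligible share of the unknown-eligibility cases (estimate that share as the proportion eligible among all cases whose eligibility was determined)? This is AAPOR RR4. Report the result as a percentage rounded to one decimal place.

Top: 69 + 11 = 80
Eligible (known): 69 + 11 + 19 + 7 + 8 = 114
e = 114 / (114 + 10) = 114 / 124 = 0.9194
e × U: 0.9194 × 26 = 23.90
Denominator: 114 + 23.90 = 137.90
RR4 = 80 / 137.90 = 0.5801

58.0%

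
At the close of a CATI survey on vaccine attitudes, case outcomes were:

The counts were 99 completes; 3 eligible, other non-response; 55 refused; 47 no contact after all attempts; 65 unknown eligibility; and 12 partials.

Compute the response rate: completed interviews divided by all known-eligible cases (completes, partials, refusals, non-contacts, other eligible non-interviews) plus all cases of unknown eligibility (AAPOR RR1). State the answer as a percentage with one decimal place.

Numerator → 99
Denominator → 99 + 12 + 55 + 47 + 3 + 65 = 281
RR1 = 99 / 281 = 0.3523

35.2%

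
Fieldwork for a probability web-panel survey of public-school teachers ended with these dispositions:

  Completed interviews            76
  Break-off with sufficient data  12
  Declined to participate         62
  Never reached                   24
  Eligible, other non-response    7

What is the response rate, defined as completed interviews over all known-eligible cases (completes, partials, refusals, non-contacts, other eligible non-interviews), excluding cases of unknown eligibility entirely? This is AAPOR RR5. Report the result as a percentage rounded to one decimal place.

Top: 76
Denominator: 76 + 12 + 62 + 24 + 7 = 181
RR5 = 76 / 181 = 0.4199

42.0%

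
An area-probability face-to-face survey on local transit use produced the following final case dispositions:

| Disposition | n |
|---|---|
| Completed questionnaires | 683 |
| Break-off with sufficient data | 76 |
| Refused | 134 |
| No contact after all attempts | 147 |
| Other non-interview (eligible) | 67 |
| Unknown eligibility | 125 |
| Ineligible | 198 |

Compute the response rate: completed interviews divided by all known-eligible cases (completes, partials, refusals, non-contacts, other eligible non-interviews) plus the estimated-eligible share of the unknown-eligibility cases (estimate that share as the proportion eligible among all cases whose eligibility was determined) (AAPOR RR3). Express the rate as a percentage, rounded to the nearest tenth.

56.3%

Numerator: 683
Determined eligible: 683 + 76 + 134 + 147 + 67 = 1107
e = 1107 / (1107 + 198) = 1107 / 1305 = 0.8483
Eligible share of unknowns: 0.8483 × 125 = 106.04
Denominator: 1107 + 106.04 = 1213.04
RR3 = 683 / 1213.04 = 0.5630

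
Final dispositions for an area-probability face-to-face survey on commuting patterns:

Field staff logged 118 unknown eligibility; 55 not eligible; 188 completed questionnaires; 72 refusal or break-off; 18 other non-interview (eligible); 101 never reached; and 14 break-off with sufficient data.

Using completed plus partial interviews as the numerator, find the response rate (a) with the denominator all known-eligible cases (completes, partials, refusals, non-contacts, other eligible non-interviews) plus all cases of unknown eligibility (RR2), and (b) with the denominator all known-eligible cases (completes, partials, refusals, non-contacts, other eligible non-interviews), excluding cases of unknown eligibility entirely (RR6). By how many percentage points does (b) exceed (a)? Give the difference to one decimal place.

Num = 188 + 14 = 202
Base = 188 + 14 + 72 + 101 + 18 + 118 = 511
RR2 = 202 / 511 = 0.3953
Base = 188 + 14 + 72 + 101 + 18 = 393
RR6 = 202 / 393 = 0.5140
Difference = 51.40 − 39.53 = 11.87 percentage points

11.9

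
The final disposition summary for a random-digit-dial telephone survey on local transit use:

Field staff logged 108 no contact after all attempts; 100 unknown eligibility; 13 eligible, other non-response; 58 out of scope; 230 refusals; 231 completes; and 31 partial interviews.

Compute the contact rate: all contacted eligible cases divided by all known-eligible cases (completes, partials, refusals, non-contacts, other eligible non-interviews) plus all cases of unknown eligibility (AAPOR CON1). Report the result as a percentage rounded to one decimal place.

70.8%

Numerator: 231 + 31 + 230 + 13 = 505
Base: 231 + 31 + 230 + 108 + 13 + 100 = 713
CON1 = 505 / 713 = 0.7083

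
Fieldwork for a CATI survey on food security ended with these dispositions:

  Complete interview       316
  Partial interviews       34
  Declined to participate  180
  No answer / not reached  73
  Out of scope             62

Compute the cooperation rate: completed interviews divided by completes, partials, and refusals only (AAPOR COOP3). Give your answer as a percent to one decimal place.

59.6%

Top = 316
Denominator = 316 + 34 + 180 = 530
COOP3 = 316 / 530 = 0.5962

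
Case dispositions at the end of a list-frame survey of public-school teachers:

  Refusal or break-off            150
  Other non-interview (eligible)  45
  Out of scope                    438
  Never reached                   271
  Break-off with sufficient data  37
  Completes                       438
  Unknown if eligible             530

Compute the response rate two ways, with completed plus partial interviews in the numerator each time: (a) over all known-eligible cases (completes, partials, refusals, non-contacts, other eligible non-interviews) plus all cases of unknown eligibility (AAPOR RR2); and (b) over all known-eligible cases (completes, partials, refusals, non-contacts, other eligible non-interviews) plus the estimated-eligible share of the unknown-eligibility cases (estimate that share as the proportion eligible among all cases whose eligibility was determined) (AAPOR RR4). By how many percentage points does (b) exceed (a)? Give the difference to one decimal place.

4.2

Num = 438 + 37 = 475
Denom = 438 + 37 + 150 + 271 + 45 + 530 = 1471
RR2 = 475 / 1471 = 0.3229
Known eligible = 438 + 37 + 150 + 271 + 45 = 941
e = 941 / (941 + 438) = 941 / 1379 = 0.6824
Estimated eligible among unknowns = 0.6824 × 530 = 361.67
Denom = 941 + 361.67 = 1302.67
RR4 = 475 / 1302.67 = 0.3646
Difference = 36.46 − 32.29 = 4.17 percentage points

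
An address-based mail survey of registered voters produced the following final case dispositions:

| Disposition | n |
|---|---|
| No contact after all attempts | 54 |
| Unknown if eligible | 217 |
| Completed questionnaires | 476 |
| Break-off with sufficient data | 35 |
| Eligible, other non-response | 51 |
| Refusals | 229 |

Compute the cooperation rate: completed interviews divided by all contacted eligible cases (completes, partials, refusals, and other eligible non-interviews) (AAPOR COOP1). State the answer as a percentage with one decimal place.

Numerator = 476
Denominator = 476 + 35 + 229 + 51 = 791
COOP1 = 476 / 791 = 0.6018

60.2%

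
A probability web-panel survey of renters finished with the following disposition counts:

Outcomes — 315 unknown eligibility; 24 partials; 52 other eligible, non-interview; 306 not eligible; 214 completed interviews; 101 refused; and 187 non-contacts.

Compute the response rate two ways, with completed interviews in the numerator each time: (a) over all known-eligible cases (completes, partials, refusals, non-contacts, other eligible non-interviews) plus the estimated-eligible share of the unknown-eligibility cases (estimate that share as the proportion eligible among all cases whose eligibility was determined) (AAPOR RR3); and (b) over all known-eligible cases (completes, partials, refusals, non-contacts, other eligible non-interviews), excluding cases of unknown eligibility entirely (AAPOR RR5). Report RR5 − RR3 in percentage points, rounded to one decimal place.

Num → 214
Determined eligible → 214 + 24 + 101 + 187 + 52 = 578
e = 578 / (578 + 306) = 578 / 884 = 0.6538
Estimated eligible among unknowns → 0.6538 × 315 = 205.95
Denom → 578 + 205.95 = 783.95
RR3 = 214 / 783.95 = 0.2730
Denom → 214 + 24 + 101 + 187 + 52 = 578
RR5 = 214 / 578 = 0.3702
Difference = 37.02 − 27.30 = 9.72 percentage points

9.7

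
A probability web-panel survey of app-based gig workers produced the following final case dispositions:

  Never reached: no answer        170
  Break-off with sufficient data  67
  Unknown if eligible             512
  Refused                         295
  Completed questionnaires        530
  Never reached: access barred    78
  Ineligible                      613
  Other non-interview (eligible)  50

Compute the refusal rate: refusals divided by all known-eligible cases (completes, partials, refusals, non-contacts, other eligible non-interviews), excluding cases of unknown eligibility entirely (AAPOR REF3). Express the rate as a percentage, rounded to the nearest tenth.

No contact after all attempts = 170 + 78 = 248
Numerator: 295
Denominator: 530 + 67 + 295 + 248 + 50 = 1190
REF3 = 295 / 1190 = 0.2479

24.8%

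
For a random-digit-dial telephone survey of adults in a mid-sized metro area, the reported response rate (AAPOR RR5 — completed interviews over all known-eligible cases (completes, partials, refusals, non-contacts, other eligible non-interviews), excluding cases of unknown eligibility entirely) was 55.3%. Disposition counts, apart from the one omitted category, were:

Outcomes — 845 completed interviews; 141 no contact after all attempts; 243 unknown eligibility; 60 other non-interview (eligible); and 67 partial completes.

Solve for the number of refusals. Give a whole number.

415

RR5 = 845 / D = 0.553
D = 845 / 0.553 = 1528.0
Other denominator terms total 1113
refusals = 1528.0 − 1113 ≈ 415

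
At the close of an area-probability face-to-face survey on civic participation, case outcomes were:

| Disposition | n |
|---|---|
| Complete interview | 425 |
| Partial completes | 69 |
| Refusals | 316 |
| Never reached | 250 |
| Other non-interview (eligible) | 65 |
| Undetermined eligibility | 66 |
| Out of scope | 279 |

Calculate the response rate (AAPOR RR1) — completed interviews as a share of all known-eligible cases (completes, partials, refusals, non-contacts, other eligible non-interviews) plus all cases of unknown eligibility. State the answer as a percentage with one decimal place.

35.7%

Numerator → 425
Base → 425 + 69 + 316 + 250 + 65 + 66 = 1191
RR1 = 425 / 1191 = 0.3568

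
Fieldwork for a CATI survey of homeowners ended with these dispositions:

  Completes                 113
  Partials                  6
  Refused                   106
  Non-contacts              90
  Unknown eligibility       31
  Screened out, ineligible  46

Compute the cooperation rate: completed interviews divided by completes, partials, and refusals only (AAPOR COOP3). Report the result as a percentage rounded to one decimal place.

50.2%

Top → 113
Base → 113 + 6 + 106 = 225
COOP3 = 113 / 225 = 0.5022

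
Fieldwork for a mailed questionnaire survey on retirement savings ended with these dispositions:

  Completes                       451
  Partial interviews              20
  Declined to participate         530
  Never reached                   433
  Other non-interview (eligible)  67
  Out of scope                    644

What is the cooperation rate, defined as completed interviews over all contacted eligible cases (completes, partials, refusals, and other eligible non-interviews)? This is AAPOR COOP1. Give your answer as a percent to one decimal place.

Top: 451
Base: 451 + 20 + 530 + 67 = 1068
COOP1 = 451 / 1068 = 0.4223

42.2%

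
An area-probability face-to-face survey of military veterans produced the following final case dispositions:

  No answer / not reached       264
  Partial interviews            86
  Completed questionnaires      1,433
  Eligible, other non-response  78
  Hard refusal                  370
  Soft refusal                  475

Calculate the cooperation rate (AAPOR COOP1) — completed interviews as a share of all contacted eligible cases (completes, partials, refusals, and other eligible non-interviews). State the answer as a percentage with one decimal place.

Refusals = 370 + 475 = 845
Num = 1433
Denominator = 1433 + 86 + 845 + 78 = 2442
COOP1 = 1433 / 2442 = 0.5868

58.7%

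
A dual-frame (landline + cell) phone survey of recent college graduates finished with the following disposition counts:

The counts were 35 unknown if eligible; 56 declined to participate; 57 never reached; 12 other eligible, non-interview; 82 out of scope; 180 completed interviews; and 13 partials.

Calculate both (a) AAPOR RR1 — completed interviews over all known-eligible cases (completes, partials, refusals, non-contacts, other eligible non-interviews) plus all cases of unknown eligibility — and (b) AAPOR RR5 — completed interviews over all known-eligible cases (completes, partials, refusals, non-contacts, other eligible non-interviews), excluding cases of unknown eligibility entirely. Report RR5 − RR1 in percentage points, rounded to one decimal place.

Numerator = 180
Denom = 180 + 13 + 56 + 57 + 12 + 35 = 353
RR1 = 180 / 353 = 0.5099
Denom = 180 + 13 + 56 + 57 + 12 = 318
RR5 = 180 / 318 = 0.5660
Difference = 56.60 − 50.99 = 5.61 percentage points

5.6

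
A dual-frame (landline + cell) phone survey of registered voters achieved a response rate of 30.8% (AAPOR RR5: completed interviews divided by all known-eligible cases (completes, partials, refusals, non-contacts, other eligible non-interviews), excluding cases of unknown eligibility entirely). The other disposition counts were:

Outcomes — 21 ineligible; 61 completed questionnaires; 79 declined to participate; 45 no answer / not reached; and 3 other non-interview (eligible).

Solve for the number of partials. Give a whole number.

RR5 = 61 / D = 0.308
D = 61 / 0.308 = 198.1
Remaining denominator categories sum to 188
partials = 198.1 − 188 ≈ 10

10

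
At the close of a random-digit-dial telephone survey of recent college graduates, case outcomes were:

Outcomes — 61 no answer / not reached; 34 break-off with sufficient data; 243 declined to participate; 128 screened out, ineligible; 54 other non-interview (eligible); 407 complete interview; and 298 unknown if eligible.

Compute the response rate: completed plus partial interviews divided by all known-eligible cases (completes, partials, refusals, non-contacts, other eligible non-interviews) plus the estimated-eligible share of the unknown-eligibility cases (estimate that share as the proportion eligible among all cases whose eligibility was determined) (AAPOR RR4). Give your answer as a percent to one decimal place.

41.8%

Top → 407 + 34 = 441
Determined eligible → 407 + 34 + 243 + 61 + 54 = 799
e = 799 / (799 + 128) = 799 / 927 = 0.8619
Eligible share of unknowns → 0.8619 × 298 = 256.85
Base → 799 + 256.85 = 1055.85
RR4 = 441 / 1055.85 = 0.4177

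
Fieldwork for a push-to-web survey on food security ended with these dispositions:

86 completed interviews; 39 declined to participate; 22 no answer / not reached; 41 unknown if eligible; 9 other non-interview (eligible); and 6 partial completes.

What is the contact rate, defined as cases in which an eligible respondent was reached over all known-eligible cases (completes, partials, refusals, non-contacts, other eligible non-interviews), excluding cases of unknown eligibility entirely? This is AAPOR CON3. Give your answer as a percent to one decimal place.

86.4%

Num = 86 + 6 + 39 + 9 = 140
Denominator = 86 + 6 + 39 + 22 + 9 = 162
CON3 = 140 / 162 = 0.8642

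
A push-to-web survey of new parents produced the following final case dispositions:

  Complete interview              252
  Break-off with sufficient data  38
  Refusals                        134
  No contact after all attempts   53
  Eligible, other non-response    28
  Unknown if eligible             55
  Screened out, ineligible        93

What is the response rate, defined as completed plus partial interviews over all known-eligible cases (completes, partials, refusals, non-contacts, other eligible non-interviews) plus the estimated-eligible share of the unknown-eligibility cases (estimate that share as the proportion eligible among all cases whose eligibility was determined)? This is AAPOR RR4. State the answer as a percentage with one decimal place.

Top → 252 + 38 = 290
Determined eligible → 252 + 38 + 134 + 53 + 28 = 505
e = 505 / (505 + 93) = 505 / 598 = 0.8445
e × U → 0.8445 × 55 = 46.45
Denominator → 505 + 46.45 = 551.45
RR4 = 290 / 551.45 = 0.5259

52.6%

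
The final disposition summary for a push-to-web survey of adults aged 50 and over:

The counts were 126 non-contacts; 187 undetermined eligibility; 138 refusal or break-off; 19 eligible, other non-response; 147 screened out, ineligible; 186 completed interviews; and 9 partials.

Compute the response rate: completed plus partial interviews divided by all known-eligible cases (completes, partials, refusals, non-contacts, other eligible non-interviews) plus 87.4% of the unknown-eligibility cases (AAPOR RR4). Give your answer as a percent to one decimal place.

30.4%

Num = 186 + 9 = 195
Eligible (known) = 186 + 9 + 138 + 126 + 19 = 478
Eligible share of unknowns = 0.8740 × 187 = 163.44
Base = 478 + 163.44 = 641.44
RR4 = 195 / 641.44 = 0.3040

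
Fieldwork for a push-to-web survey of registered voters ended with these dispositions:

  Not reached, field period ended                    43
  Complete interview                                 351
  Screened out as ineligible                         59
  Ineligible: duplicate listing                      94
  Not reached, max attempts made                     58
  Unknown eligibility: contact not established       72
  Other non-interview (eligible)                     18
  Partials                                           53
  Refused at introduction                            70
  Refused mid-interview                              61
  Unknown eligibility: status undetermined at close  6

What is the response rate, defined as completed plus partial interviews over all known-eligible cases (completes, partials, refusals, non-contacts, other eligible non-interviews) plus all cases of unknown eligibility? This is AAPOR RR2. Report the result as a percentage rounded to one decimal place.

55.2%

Refused = 70 + 61 = 131
No contact after all attempts = 43 + 58 = 101
Unknown eligibility = 72 + 6 = 78
Screened out, ineligible = 59 + 94 = 153
Top: 351 + 53 = 404
Base: 351 + 53 + 131 + 101 + 18 + 78 = 732
RR2 = 404 / 732 = 0.5519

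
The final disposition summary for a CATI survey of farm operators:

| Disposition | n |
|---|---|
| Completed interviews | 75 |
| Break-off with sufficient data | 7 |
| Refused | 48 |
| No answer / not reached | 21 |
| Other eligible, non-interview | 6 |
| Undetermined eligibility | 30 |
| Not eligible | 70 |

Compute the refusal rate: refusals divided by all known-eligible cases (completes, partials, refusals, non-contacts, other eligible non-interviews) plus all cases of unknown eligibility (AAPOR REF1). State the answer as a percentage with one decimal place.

25.7%

Numerator: 48
Denominator: 75 + 7 + 48 + 21 + 6 + 30 = 187
REF1 = 48 / 187 = 0.2567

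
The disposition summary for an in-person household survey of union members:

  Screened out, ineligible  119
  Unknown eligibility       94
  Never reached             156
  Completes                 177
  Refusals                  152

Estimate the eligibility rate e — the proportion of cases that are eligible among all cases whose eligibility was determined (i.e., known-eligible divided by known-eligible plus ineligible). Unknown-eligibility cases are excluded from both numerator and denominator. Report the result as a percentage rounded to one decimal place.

Determined eligible = 177 + 152 + 156 = 485
e = 485 / (485 + 119) = 485 / 604 = 0.8030

80.3%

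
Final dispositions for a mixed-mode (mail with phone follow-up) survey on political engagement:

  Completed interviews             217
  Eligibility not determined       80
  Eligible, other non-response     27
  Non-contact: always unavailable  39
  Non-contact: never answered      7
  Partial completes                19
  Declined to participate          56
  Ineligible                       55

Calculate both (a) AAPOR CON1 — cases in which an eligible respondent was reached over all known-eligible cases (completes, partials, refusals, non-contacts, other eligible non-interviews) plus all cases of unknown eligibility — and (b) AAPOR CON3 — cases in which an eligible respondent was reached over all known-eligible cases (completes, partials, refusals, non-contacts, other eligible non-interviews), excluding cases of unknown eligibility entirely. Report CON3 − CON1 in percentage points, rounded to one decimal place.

Non-contacts = 7 + 39 = 46
Top = 217 + 19 + 56 + 27 = 319
Denominator = 217 + 19 + 56 + 46 + 27 + 80 = 445
CON1 = 319 / 445 = 0.7169
Denominator = 217 + 19 + 56 + 46 + 27 = 365
CON3 = 319 / 365 = 0.8740
Difference = 87.40 − 71.69 = 15.71 percentage points

15.7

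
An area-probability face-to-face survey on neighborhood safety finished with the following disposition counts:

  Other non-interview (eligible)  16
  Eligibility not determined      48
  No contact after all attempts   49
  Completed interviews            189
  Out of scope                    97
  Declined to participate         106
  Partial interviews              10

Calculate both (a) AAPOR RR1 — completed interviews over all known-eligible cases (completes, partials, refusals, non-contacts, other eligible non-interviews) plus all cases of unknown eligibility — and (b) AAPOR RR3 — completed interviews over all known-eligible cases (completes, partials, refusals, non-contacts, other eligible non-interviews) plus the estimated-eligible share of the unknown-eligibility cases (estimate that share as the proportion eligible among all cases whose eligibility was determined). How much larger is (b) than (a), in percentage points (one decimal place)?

1.1

Numerator → 189
Base → 189 + 10 + 106 + 49 + 16 + 48 = 418
RR1 = 189 / 418 = 0.4522
Known eligible → 189 + 10 + 106 + 49 + 16 = 370
e = 370 / (370 + 97) = 370 / 467 = 0.7923
Eligible share of unknowns → 0.7923 × 48 = 38.03
Base → 370 + 38.03 = 408.03
RR3 = 189 / 408.03 = 0.4632
Difference = 46.32 − 45.22 = 1.10 percentage points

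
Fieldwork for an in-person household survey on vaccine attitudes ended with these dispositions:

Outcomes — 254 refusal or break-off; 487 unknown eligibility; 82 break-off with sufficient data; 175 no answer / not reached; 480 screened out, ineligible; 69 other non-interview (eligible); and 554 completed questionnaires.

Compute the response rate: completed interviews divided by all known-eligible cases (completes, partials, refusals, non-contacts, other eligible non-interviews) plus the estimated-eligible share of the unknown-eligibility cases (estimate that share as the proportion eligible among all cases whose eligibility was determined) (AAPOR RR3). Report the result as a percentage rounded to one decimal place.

37.5%

Top: 554
Eligible (known): 554 + 82 + 254 + 175 + 69 = 1134
e = 1134 / (1134 + 480) = 1134 / 1614 = 0.7026
e × U: 0.7026 × 487 = 342.17
Base: 1134 + 342.17 = 1476.17
RR3 = 554 / 1476.17 = 0.3753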